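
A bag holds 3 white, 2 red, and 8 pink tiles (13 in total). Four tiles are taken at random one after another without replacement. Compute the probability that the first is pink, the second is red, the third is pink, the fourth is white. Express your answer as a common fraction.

Multiply the conditional probability of each draw in order, without replacement, so each draw removes one from its color and from the total.
P = (8/13) · (2/12) · (7/11) · (3/10) = 14/715 ≈ 0.0196.

14/715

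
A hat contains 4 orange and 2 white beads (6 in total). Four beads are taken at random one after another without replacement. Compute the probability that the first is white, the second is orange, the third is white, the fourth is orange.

1/15

Multiply the conditional probability of each draw in order, without replacement, so each draw removes one from its color and from the total.
P = (2/6) · (4/5) · (1/4) · (3/3) = 1/15 ≈ 0.0667.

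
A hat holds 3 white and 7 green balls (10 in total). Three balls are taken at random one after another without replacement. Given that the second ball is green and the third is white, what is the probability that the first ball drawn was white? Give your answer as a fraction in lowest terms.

1/4

P(first=white and the second ball is green and the third is white) = (3/10)·(7/9)·(2/8) = 7/120.
P(E) = Σ over first color = 7/120 + 7/40 = 7/30.
By Bayes, P(first=white | E) = 7/120 / 7/30 = 1/4 ≈ 0.2500.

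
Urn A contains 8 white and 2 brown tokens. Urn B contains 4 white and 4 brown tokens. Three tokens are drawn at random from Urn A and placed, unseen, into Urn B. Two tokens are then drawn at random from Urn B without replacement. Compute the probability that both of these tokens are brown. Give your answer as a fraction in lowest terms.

127/825

Condition on how many of the transferred tokens are brown (from Urn A: 2 brown of 10; then Urn B has 11 total).
  0 brown: C(2,0)C(8,3)/C(10,3) = 7/15; then P = C(4,2)/C(11,2) = 6/55
  1 brown: C(2,1)C(8,2)/C(10,3) = 7/15; then P = C(5,2)/C(11,2) = 2/11
  2 brown: C(2,2)C(8,1)/C(10,3) = 1/15; then P = C(6,2)/C(11,2) = 3/11
P(both brown) = 127/825 ≈ 0.1539.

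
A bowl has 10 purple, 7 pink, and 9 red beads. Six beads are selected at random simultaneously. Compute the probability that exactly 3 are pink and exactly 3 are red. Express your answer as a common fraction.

Unordered draws without replacement: count favorable combinations over C(26,6).
Favorable = C(10,0) · C(7,3) · C(9,3) = 2940; total = C(26,6) = 230230.
P = 2940/230230 = 42/3289 ≈ 0.0128.

42/3289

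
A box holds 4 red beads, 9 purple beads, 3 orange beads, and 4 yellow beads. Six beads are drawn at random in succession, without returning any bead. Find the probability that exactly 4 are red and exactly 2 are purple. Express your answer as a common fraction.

3/3230

Unordered draws without replacement: count favorable combinations over C(20,6).
Favorable = C(4,4) · C(9,2) · C(3,0) · C(4,0) = 36; total = C(20,6) = 38760.
P = 36/38760 = 3/3230 ≈ 0.0009.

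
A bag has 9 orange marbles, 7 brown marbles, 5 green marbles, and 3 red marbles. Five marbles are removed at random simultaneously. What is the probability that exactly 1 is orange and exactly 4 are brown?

15/2024

Unordered draws without replacement: count favorable combinations over C(24,5).
Favorable = C(9,1) · C(7,4) · C(5,0) · C(3,0) = 315; total = C(24,5) = 42504.
P = 315/42504 = 15/2024 ≈ 0.0074.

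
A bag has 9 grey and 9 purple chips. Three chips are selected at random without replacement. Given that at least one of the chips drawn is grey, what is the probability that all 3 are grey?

7/61

P(all 3 grey) = C(9,3)/C(18,3) = 7/68; P(at least one grey) = 1 − C(9,3)/C(18,3) = 61/68.
Since 'all 3 grey' ⊆ 'at least one grey', P(all 3 | at least one) = 7/68 / 61/68 = 7/61 ≈ 0.1148.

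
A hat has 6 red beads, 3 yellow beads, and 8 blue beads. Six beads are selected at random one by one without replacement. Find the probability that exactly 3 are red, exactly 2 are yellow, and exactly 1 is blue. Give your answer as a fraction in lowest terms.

Unordered draws without replacement: count favorable combinations over C(17,6).
Favorable = C(6,3) · C(3,2) · C(8,1) = 480; total = C(17,6) = 12376.
P = 480/12376 = 60/1547 ≈ 0.0388.

60/1547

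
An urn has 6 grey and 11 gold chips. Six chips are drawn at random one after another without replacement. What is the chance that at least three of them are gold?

2871/3094

Sum the hypergeometric tail for j = 3,…,6 gold chips.
Favorable = C(11,3)·C(6,3) + C(11,4)·C(6,2) + C(11,5)·C(6,1) + C(11,6)·C(6,0) = 11484; total = C(17,6) = 12376.
P = 11484/12376 = 2871/3094 ≈ 0.9279.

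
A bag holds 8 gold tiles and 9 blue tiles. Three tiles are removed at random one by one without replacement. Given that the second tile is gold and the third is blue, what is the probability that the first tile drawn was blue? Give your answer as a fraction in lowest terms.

8/15

P(first=blue and the second tile is gold and the third is blue) = (9/17)·(8/16)·(8/15) = 12/85.
P(E) = Σ over first color = 21/170 + 12/85 = 9/34.
By Bayes, P(first=blue | E) = 12/85 / 9/34 = 8/15 ≈ 0.5333.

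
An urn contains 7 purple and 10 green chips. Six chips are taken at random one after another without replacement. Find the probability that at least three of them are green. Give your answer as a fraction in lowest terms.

189/221

Sum the hypergeometric tail for j = 3,…,6 green chips.
Favorable = C(10,3)·C(7,3) + C(10,4)·C(7,2) + C(10,5)·C(7,1) + C(10,6)·C(7,0) = 10584; total = C(17,6) = 12376.
P = 10584/12376 = 189/221 ≈ 0.8552.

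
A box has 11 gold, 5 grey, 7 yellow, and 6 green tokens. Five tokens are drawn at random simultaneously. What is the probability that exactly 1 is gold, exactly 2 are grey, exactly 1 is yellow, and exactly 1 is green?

44/1131

Unordered draws without replacement: count favorable combinations over C(29,5).
Favorable = C(11,1) · C(5,2) · C(7,1) · C(6,1) = 4620; total = C(29,5) = 118755.
P = 4620/118755 = 44/1131 ≈ 0.0389.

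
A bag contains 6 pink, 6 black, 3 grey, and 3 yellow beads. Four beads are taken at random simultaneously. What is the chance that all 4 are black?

1/204

Unordered draws without replacement: count favorable combinations over C(18,4).
Favorable = C(6,0) · C(6,4) · C(3,0) · C(3,0) = 15; total = C(18,4) = 3060.
P = 15/3060 = 1/204 ≈ 0.0049.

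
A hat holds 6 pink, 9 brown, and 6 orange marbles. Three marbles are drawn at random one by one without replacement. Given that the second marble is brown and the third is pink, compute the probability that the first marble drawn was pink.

P(first=pink and the second marble is brown and the third is pink) = (6/21)·(9/20)·(5/19) = 9/266.
P(E) = Σ over first color = 9/266 + 36/665 + 27/665 = 9/70.
By Bayes, P(first=pink | E) = 9/266 / 9/70 = 5/19 ≈ 0.2632.

5/19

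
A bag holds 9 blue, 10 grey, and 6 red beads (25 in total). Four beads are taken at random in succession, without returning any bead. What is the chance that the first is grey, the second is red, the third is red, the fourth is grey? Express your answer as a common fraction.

9/1012

Multiply the conditional probability of each draw in order, without replacement, so each draw removes one from its color and from the total.
P = (10/25) · (6/24) · (5/23) · (9/22) = 9/1012 ≈ 0.0089.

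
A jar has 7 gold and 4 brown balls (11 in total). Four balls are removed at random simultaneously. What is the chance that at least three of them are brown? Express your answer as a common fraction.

Sum the hypergeometric tail for j = 3,…,4 brown balls.
Favorable = C(4,3)·C(7,1) + C(4,4)·C(7,0) = 29; total = C(11,4) = 330.
P = 29/330 = 29/330 ≈ 0.0879.

29/330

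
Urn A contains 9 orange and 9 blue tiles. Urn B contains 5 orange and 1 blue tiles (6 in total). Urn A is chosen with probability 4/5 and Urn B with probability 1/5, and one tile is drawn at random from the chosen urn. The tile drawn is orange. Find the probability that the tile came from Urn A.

12/17

P(orange | Urn A) = 1/2; P(orange | Urn B) = 5/6.
P(orange) = 4/5·1/2 + 1/5·5/6 = 17/30.
By Bayes' rule, P(Urn A | orange) = 2/5 / 17/30 = 12/17 ≈ 0.7059.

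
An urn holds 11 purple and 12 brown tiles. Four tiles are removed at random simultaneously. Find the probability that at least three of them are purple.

6/23

Sum the hypergeometric tail for j = 3,…,4 purple tiles.
Favorable = C(11,3)·C(12,1) + C(11,4)·C(12,0) = 2310; total = C(23,4) = 8855.
P = 2310/8855 = 6/23 ≈ 0.2609.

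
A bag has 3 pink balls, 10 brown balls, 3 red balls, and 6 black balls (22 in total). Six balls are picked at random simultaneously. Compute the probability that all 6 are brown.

10/3553

Unordered draws without replacement: count favorable combinations over C(22,6).
Favorable = C(3,0) · C(10,6) · C(3,0) · C(6,0) = 210; total = C(22,6) = 74613.
P = 210/74613 = 10/3553 ≈ 0.0028.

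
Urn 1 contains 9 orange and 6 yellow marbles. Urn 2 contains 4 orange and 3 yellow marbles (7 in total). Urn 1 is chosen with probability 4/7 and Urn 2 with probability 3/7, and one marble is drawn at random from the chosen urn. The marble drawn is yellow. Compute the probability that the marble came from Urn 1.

P(yellow | Urn 1) = 2/5; P(yellow | Urn 2) = 3/7.
P(yellow) = 4/7·2/5 + 3/7·3/7 = 101/245.
By Bayes' rule, P(Urn 1 | yellow) = 8/35 / 101/245 = 56/101 ≈ 0.5545.

56/101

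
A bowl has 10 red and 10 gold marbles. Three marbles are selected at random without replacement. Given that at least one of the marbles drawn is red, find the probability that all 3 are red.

2/17

P(all 3 red) = C(10,3)/C(20,3) = 2/19; P(at least one red) = 1 − C(10,3)/C(20,3) = 17/19.
Since 'all 3 red' ⊆ 'at least one red', P(all 3 | at least one) = 2/19 / 17/19 = 2/17 ≈ 0.1176.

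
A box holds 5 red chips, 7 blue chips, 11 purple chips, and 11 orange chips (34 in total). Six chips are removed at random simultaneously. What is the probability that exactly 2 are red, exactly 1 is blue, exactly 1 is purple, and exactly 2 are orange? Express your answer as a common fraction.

1925/61132

Unordered draws without replacement: count favorable combinations over C(34,6).
Favorable = C(5,2) · C(7,1) · C(11,1) · C(11,2) = 42350; total = C(34,6) = 1344904.
P = 42350/1344904 = 1925/61132 ≈ 0.0315.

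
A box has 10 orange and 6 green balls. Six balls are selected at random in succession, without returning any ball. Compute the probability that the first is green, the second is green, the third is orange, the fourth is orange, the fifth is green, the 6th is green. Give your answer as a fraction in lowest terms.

Multiply the conditional probability of each draw in order, without replacement, so each draw removes one from its color and from the total.
P = (6/16) · (5/15) · (10/14) · (9/13) · (4/12) · (3/11) = 45/8008 ≈ 0.0056.

45/8008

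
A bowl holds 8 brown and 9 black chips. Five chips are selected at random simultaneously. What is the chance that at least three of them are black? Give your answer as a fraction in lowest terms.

249/442

Sum the hypergeometric tail for j = 3,…,5 black chips.
Favorable = C(9,3)·C(8,2) + C(9,4)·C(8,1) + C(9,5)·C(8,0) = 3486; total = C(17,5) = 6188.
P = 3486/6188 = 249/442 ≈ 0.5633.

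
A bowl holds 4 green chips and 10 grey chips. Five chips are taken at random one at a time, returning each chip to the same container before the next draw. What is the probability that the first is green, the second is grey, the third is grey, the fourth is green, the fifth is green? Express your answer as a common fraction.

200/16807

Multiply the conditional probability of each draw in order, with replacement (the composition resets each draw).
P = (4/14) · (10/14) · (10/14) · (4/14) · (4/14) = 200/16807 ≈ 0.0119.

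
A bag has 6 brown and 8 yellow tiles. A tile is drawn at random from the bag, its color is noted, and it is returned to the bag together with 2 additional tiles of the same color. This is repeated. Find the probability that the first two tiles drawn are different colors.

3/7

Either brown then yellow, or yellow then brown; after the first draw the total is 16.
P = (6/14)·(8/16) + (8/14)·(6/16) = 3/7 ≈ 0.4286.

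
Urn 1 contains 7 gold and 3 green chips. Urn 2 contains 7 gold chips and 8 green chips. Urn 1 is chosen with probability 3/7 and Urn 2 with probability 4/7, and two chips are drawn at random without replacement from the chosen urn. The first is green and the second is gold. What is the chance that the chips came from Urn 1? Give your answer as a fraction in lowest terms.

21/53

P(E | Urn 1) = 7/30; P(E | Urn 2) = 4/15.
P(E) = 3/7·7/30 + 4/7·4/15 = 53/210.
By Bayes' rule, P(Urn 1 | E) = 1/10 / 53/210 = 21/53 ≈ 0.3962.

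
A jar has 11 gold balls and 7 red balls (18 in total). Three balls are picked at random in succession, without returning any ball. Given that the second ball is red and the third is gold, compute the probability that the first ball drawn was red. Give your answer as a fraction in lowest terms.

P(first=red and the second ball is red and the third is gold) = (7/18)·(6/17)·(11/16) = 77/816.
P(E) = Σ over first color = 385/2448 + 77/816 = 77/306.
By Bayes, P(first=red | E) = 77/816 / 77/306 = 3/8 ≈ 0.3750.

3/8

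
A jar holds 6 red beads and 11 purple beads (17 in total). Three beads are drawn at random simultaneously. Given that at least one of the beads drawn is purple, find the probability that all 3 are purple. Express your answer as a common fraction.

1/4

P(all 3 purple) = C(11,3)/C(17,3) = 33/136; P(at least one purple) = 1 − C(6,3)/C(17,3) = 33/34.
Since 'all 3 purple' ⊆ 'at least one purple', P(all 3 | at least one) = 33/136 / 33/34 = 1/4 ≈ 0.2500.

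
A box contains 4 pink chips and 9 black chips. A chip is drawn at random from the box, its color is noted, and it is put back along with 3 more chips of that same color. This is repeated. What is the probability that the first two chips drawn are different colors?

9/26

Either black then pink, or pink then black; after the first draw the total is 16.
P = (9/13)·(4/16) + (4/13)·(9/16) = 9/26 ≈ 0.3462.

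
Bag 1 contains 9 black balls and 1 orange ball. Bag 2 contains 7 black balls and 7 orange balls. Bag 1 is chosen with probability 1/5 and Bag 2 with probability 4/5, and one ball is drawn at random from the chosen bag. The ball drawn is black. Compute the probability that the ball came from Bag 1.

9/29

P(black | Bag 1) = 9/10; P(black | Bag 2) = 1/2.
P(black) = 1/5·9/10 + 4/5·1/2 = 29/50.
By Bayes' rule, P(Bag 1 | black) = 9/50 / 29/50 = 9/29 ≈ 0.3103.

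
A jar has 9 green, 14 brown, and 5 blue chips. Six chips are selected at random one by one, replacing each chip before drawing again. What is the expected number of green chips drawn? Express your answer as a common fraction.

By linearity of expectation, E[X] = Σ P(draw i is green); each independent draw has P(green) = 9/28.
E[X] = 6 · 9/28 = 27/14 ≈ 1.9286.

27/14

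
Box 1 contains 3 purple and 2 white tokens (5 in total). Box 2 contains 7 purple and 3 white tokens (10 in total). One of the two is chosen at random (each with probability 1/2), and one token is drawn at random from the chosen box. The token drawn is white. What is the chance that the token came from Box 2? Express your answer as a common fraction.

P(white | Box 1) = 2/5; P(white | Box 2) = 3/10.
P(white) = 1/2·2/5 + 1/2·3/10 = 7/20.
By Bayes' rule, P(Box 2 | white) = 3/20 / 7/20 = 3/7 ≈ 0.4286.

3/7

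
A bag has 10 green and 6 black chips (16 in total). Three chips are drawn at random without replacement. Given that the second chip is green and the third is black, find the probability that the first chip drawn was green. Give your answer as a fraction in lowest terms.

P(first=green and the second chip is green and the third is black) = (10/16)·(9/15)·(6/14) = 9/56.
P(E) = Σ over first color = 9/56 + 5/56 = 1/4.
By Bayes, P(first=green | E) = 9/56 / 1/4 = 9/14 ≈ 0.6429.

9/14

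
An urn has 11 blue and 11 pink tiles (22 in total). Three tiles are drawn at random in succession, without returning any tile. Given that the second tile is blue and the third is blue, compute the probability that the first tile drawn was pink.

P(first=pink and the second tile is blue and the third is blue) = (11/22)·(11/21)·(10/20) = 11/84.
P(E) = Σ over first color = 3/28 + 11/84 = 5/21.
By Bayes, P(first=pink | E) = 11/84 / 5/21 = 11/20 ≈ 0.5500.

11/20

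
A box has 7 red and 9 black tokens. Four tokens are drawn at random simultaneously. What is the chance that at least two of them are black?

21/26

Sum the hypergeometric tail for j = 2,…,4 black tokens.
Favorable = C(9,2)·C(7,2) + C(9,3)·C(7,1) + C(9,4)·C(7,0) = 1470; total = C(16,4) = 1820.
P = 1470/1820 = 21/26 ≈ 0.8077.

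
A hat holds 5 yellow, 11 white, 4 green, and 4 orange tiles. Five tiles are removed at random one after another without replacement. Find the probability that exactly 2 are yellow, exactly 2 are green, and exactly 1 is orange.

10/1771

Unordered draws without replacement: count favorable combinations over C(24,5).
Favorable = C(5,2) · C(11,0) · C(4,2) · C(4,1) = 240; total = C(24,5) = 42504.
P = 240/42504 = 10/1771 ≈ 0.0056.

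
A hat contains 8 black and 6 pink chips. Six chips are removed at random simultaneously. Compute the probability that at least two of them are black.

422/429

Sum the hypergeometric tail for j = 2,…,6 black chips.
Favorable = C(8,2)·C(6,4) + C(8,3)·C(6,3) + C(8,4)·C(6,2) + C(8,5)·C(6,1) + C(8,6)·C(6,0) = 2954; total = C(14,6) = 3003.
P = 2954/3003 = 422/429 ≈ 0.9837.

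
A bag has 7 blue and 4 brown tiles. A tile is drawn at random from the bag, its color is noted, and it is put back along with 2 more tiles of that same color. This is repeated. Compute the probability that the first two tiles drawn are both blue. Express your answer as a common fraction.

After a blue draw the bag holds 9 blue out of 13.
P = (7/11)·(9/13) = 63/143 ≈ 0.4406.

63/143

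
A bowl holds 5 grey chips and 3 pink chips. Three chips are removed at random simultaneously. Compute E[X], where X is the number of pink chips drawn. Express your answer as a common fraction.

By linearity of expectation, E[X] = Σ P(draw i is pink); by symmetry each draw (even without replacement) has P(pink) = 3/8.
E[X] = 3 · 3/8 = 9/8 ≈ 1.1250.

9/8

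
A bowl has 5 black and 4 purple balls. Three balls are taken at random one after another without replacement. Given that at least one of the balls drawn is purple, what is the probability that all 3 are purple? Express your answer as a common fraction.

2/37

P(all 3 purple) = C(4,3)/C(9,3) = 1/21; P(at least one purple) = 1 − C(5,3)/C(9,3) = 37/42.
Since 'all 3 purple' ⊆ 'at least one purple', P(all 3 | at least one) = 1/21 / 37/42 = 2/37 ≈ 0.0541.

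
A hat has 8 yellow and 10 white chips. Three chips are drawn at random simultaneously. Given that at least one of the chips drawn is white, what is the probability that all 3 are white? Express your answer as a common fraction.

P(all 3 white) = C(10,3)/C(18,3) = 5/34; P(at least one white) = 1 − C(8,3)/C(18,3) = 95/102.
Since 'all 3 white' ⊆ 'at least one white', P(all 3 | at least one) = 5/34 / 95/102 = 3/19 ≈ 0.1579.

3/19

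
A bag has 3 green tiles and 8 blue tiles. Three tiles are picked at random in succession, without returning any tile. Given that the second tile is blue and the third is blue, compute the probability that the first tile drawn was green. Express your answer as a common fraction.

P(first=green and the second tile is blue and the third is blue) = (3/11)·(8/10)·(7/9) = 28/165.
P(E) = Σ over first color = 28/165 + 56/165 = 28/55.
By Bayes, P(first=green | E) = 28/165 / 28/55 = 1/3 ≈ 0.3333.

1/3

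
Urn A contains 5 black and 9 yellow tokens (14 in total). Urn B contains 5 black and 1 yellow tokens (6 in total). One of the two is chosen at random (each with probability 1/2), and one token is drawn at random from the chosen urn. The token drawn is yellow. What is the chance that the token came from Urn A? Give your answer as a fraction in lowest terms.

P(yellow | Urn A) = 9/14; P(yellow | Urn B) = 1/6.
P(yellow) = 1/2·9/14 + 1/2·1/6 = 17/42.
By Bayes' rule, P(Urn A | yellow) = 9/28 / 17/42 = 27/34 ≈ 0.7941.

27/34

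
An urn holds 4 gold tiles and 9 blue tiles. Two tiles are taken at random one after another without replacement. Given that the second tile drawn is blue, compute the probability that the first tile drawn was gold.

1/3

P(first=gold and the second tile drawn is blue) = (4/13)·(9/12) = 3/13.
P(the second tile drawn is blue) = Σ over first color = 3/13 + 6/13 = 9/13.
By Bayes, P(first=gold | the second tile drawn is blue) = 3/13 / 9/13 = 1/3 ≈ 0.3333.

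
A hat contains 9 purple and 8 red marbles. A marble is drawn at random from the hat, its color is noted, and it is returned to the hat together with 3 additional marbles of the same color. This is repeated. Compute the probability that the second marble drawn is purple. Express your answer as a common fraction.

9/17

Condition on the first draw. If first is purple (prob 9/17), second-purple has prob (12)/(20); if not (prob 8/17), it has prob 9/(20).
P = (9/17)·(12/20) + (8/17)·(9/20) = 9/17 ≈ 0.5294.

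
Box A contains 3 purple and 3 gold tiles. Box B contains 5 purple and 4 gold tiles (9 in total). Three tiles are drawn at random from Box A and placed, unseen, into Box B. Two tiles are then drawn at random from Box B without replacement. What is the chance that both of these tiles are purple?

Condition on how many of the transferred tiles are purple (from Box A: 3 purple of 6; then Box B has 12 total).
  0 purple: C(3,0)C(3,3)/C(6,3) = 1/20; then P = C(5,2)/C(12,2) = 5/33
  1 purple: C(3,1)C(3,2)/C(6,3) = 9/20; then P = C(6,2)/C(12,2) = 5/22
  2 purple: C(3,2)C(3,1)/C(6,3) = 9/20; then P = C(7,2)/C(12,2) = 7/22
  3 purple: C(3,3)C(3,0)/C(6,3) = 1/20; then P = C(8,2)/C(12,2) = 14/33
P(both purple) = 181/660 ≈ 0.2742.

181/660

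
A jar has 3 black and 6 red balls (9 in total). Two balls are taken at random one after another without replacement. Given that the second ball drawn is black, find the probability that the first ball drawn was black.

P(first=black and the second ball drawn is black) = (3/9)·(2/8) = 1/12.
P(the second ball drawn is black) = Σ over first color = 1/12 + 1/4 = 1/3.
By Bayes, P(first=black | the second ball drawn is black) = 1/12 / 1/3 = 1/4 ≈ 0.2500.

1/4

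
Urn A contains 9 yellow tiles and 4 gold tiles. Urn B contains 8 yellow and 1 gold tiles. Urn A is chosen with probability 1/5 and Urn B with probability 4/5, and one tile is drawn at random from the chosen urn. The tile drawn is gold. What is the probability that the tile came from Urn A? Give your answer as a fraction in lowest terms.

P(gold | Urn A) = 4/13; P(gold | Urn B) = 1/9.
P(gold) = 1/5·4/13 + 4/5·1/9 = 88/585.
By Bayes' rule, P(Urn A | gold) = 4/65 / 88/585 = 9/22 ≈ 0.4091.

9/22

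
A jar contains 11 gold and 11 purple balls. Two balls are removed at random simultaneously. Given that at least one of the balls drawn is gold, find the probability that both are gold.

P(both gold) = C(11,2)/C(22,2) = 5/21; P(at least one gold) = 1 − C(11,2)/C(22,2) = 16/21.
Since 'both gold' ⊆ 'at least one gold', P(both | at least one) = 5/21 / 16/21 = 5/16 ≈ 0.3125.

5/16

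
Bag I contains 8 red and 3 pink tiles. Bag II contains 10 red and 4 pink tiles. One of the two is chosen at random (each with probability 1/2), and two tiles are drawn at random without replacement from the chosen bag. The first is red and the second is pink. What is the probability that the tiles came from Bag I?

273/548

P(E | Bag I) = 12/55; P(E | Bag II) = 20/91.
P(E) = 1/2·12/55 + 1/2·20/91 = 1096/5005.
By Bayes' rule, P(Bag I | E) = 6/55 / 1096/5005 = 273/548 ≈ 0.4982.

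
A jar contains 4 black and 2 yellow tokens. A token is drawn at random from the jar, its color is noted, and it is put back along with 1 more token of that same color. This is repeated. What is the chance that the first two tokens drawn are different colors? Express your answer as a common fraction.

8/21

Either black then yellow, or yellow then black; after the first draw the total is 7.
P = (4/6)·(2/7) + (2/6)·(4/7) = 8/21 ≈ 0.3810.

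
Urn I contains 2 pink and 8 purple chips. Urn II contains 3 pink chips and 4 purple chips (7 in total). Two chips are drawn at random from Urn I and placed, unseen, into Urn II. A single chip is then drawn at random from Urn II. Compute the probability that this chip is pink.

17/45

Condition on how many of the transferred chips are pink (from Urn I: 2 pink of 10; then Urn II has 9 total).
  0 pink: C(2,0)C(8,2)/C(10,2) = 28/45; then P = 3/9
  1 pink: C(2,1)C(8,1)/C(10,2) = 16/45; then P = 4/9
  2 pink: C(2,2)C(8,0)/C(10,2) = 1/45; then P = 5/9
P(pink from Urn II) = 17/45 ≈ 0.3778.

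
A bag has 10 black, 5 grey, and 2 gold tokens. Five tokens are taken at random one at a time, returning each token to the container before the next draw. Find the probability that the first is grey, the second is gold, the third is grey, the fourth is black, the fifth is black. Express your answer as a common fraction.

5000/1419857

Multiply the conditional probability of each draw in order, with replacement (the composition resets each draw).
P = (5/17) · (2/17) · (5/17) · (10/17) · (10/17) = 5000/1419857 ≈ 0.0035.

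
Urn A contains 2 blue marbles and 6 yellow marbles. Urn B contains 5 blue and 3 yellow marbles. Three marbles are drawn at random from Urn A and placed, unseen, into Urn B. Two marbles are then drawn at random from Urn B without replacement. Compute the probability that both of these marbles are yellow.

159/770

Condition on how many of the transferred marbles are yellow (from Urn A: 6 yellow of 8; then Urn B has 11 total).
  1 yellow: C(6,1)C(2,2)/C(8,3) = 3/28; then P = C(4,2)/C(11,2) = 6/55
  2 yellow: C(6,2)C(2,1)/C(8,3) = 15/28; then P = C(5,2)/C(11,2) = 2/11
  3 yellow: C(6,3)C(2,0)/C(8,3) = 5/14; then P = C(6,2)/C(11,2) = 3/11
P(both yellow) = 159/770 ≈ 0.2065.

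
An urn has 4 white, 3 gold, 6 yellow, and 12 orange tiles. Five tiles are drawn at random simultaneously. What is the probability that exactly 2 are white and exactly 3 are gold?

1/8855

Unordered draws without replacement: count favorable combinations over C(25,5).
Favorable = C(4,2) · C(3,3) · C(6,0) · C(12,0) = 6; total = C(25,5) = 53130.
P = 6/53130 = 1/8855 ≈ 0.0001.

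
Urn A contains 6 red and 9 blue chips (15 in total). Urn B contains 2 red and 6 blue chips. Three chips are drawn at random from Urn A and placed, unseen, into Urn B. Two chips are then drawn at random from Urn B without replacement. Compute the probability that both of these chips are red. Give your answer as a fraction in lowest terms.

134/1925

Condition on how many of the transferred chips are red (from Urn A: 6 red of 15; then Urn B has 11 total).
  0 red: C(6,0)C(9,3)/C(15,3) = 12/65; then P = C(2,2)/C(11,2) = 1/55
  1 red: C(6,1)C(9,2)/C(15,3) = 216/455; then P = C(3,2)/C(11,2) = 3/55
  2 red: C(6,2)C(9,1)/C(15,3) = 27/91; then P = C(4,2)/C(11,2) = 6/55
  3 red: C(6,3)C(9,0)/C(15,3) = 4/91; then P = C(5,2)/C(11,2) = 2/11
P(both red) = 134/1925 ≈ 0.0696.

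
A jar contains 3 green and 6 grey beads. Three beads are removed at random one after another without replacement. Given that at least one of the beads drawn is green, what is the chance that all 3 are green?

P(all 3 green) = C(3,3)/C(9,3) = 1/84; P(at least one green) = 1 − C(6,3)/C(9,3) = 16/21.
Since 'all 3 green' ⊆ 'at least one green', P(all 3 | at least one) = 1/84 / 16/21 = 1/64 ≈ 0.0156.

1/64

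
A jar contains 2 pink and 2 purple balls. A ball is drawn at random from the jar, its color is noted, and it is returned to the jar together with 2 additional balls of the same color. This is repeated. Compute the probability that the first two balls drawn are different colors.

Either purple then pink, or pink then purple; after the first draw the total is 6.
P = (2/4)·(2/6) + (2/4)·(2/6) = 1/3 ≈ 0.3333.

1/3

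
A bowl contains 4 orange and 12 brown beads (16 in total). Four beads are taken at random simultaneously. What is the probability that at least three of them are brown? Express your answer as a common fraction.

275/364

Sum the hypergeometric tail for j = 3,…,4 brown beads.
Favorable = C(12,3)·C(4,1) + C(12,4)·C(4,0) = 1375; total = C(16,4) = 1820.
P = 1375/1820 = 275/364 ≈ 0.7555.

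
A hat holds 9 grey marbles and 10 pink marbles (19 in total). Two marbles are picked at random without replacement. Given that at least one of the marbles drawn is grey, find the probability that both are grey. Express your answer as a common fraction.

P(both grey) = C(9,2)/C(19,2) = 4/19; P(at least one grey) = 1 − C(10,2)/C(19,2) = 14/19.
Since 'both grey' ⊆ 'at least one grey', P(both | at least one) = 4/19 / 14/19 = 2/7 ≈ 0.2857.

2/7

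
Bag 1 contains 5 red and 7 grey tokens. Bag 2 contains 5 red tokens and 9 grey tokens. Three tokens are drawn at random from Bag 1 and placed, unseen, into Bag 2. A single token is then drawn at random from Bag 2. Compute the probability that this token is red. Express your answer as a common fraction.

25/68

Condition on how many of the transferred tokens are red (from Bag 1: 5 red of 12; then Bag 2 has 17 total).
  0 red: C(5,0)C(7,3)/C(12,3) = 7/44; then P = 5/17
  1 red: C(5,1)C(7,2)/C(12,3) = 21/44; then P = 6/17
  2 red: C(5,2)C(7,1)/C(12,3) = 7/22; then P = 7/17
  3 red: C(5,3)C(7,0)/C(12,3) = 1/22; then P = 8/17
P(red from Bag 2) = 25/68 ≈ 0.3676.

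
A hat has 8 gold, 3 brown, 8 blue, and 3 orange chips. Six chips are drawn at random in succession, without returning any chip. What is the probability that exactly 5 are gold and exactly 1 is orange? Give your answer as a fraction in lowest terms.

8/3553

Unordered draws without replacement: count favorable combinations over C(22,6).
Favorable = C(8,5) · C(3,0) · C(8,0) · C(3,1) = 168; total = C(22,6) = 74613.
P = 168/74613 = 8/3553 ≈ 0.0023.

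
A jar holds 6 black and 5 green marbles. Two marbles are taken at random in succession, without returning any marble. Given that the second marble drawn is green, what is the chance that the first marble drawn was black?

P(first=black and the second marble drawn is green) = (6/11)·(5/10) = 3/11.
P(the second marble drawn is green) = Σ over first color = 3/11 + 2/11 = 5/11.
By Bayes, P(first=black | the second marble drawn is green) = 3/11 / 5/11 = 3/5 ≈ 0.6000.

3/5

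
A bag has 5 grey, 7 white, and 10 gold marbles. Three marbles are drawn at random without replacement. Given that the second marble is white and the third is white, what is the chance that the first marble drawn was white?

1/4

P(first=white and the second marble is white and the third is white) = (7/22)·(6/21)·(5/20) = 1/44.
P(E) = Σ over first color = 1/44 + 1/44 + 1/22 = 1/11.
By Bayes, P(first=white | E) = 1/44 / 1/11 = 1/4 ≈ 0.2500.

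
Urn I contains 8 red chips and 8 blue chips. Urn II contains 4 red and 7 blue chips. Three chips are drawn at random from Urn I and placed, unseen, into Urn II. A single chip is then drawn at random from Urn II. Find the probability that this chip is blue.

Condition on how many of the transferred chips are blue (from Urn I: 8 blue of 16; then Urn II has 14 total).
  0 blue: C(8,0)C(8,3)/C(16,3) = 1/10; then P = 7/14
  1 blue: C(8,1)C(8,2)/C(16,3) = 2/5; then P = 8/14
  2 blue: C(8,2)C(8,1)/C(16,3) = 2/5; then P = 9/14
  3 blue: C(8,3)C(8,0)/C(16,3) = 1/10; then P = 10/14
P(blue from Urn II) = 17/28 ≈ 0.6071.

17/28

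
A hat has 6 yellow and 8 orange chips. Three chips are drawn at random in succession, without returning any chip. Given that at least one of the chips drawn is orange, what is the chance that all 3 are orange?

P(all 3 orange) = C(8,3)/C(14,3) = 2/13; P(at least one orange) = 1 − C(6,3)/C(14,3) = 86/91.
Since 'all 3 orange' ⊆ 'at least one orange', P(all 3 | at least one) = 2/13 / 86/91 = 7/43 ≈ 0.1628.

7/43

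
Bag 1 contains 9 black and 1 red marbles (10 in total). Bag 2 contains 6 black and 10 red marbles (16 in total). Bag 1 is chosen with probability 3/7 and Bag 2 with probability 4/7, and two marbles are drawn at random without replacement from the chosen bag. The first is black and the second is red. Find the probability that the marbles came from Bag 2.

10/13

P(E | Bag 1) = 1/10; P(E | Bag 2) = 1/4.
P(E) = 3/7·1/10 + 4/7·1/4 = 13/70.
By Bayes' rule, P(Bag 2 | E) = 1/7 / 13/70 = 10/13 ≈ 0.7692.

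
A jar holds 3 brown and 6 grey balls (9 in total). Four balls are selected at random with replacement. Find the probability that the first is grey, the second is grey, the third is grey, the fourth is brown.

Multiply the conditional probability of each draw in order, with replacement (the composition resets each draw).
P = (6/9) · (6/9) · (6/9) · (3/9) = 8/81 ≈ 0.0988.

8/81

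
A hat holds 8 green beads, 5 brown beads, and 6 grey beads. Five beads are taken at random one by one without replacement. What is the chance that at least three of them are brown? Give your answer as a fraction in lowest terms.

109/1292

Sum the hypergeometric tail for j = 3,…,5 brown beads.
Favorable = C(5,3)·C(14,2) + C(5,4)·C(14,1) + C(5,5)·C(14,0) = 981; total = C(19,5) = 11628.
P = 981/11628 = 109/1292 ≈ 0.0844.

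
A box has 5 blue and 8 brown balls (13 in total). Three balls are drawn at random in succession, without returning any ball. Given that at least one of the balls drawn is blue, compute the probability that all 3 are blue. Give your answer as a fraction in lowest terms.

1/23

P(all 3 blue) = C(5,3)/C(13,3) = 5/143; P(at least one blue) = 1 − C(8,3)/C(13,3) = 115/143.
Since 'all 3 blue' ⊆ 'at least one blue', P(all 3 | at least one) = 5/143 / 115/143 = 1/23 ≈ 0.0435.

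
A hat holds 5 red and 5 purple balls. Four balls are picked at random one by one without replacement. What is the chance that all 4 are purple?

1/42

Multiply the conditional probability of each draw in order, without replacement, so each draw removes one from its color and from the total.
P = (5/10) · (4/9) · (3/8) · (2/7) = 1/42 ≈ 0.0238.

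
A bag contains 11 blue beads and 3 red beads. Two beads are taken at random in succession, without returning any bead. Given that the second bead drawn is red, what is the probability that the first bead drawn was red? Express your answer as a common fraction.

2/13

P(first=red and the second bead drawn is red) = (3/14)·(2/13) = 3/91.
P(the second bead drawn is red) = Σ over first color = 33/182 + 3/91 = 3/14.
By Bayes, P(first=red | the second bead drawn is red) = 3/91 / 3/14 = 2/13 ≈ 0.1538.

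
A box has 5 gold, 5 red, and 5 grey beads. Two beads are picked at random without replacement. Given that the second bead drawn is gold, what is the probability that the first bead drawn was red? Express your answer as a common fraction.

5/14

P(first=red and the second bead drawn is gold) = (5/15)·(5/14) = 5/42.
P(the second bead drawn is gold) = Σ over first color = 2/21 + 5/42 + 5/42 = 1/3.
By Bayes, P(first=red | the second bead drawn is gold) = 5/42 / 1/3 = 5/14 ≈ 0.3571.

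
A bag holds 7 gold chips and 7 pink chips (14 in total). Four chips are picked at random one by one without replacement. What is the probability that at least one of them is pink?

138/143

Use the complement: P(at least one pink) = 1 − P(no pink).
P(none) = C(7,4)/C(14,4) = 35/1001.
So P = 1 − 35/1001 = 138/143 ≈ 0.9650.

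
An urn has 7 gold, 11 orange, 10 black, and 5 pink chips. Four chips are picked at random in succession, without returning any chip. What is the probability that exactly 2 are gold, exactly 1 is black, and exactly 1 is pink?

35/1364

Unordered draws without replacement: count favorable combinations over C(33,4).
Favorable = C(7,2) · C(11,0) · C(10,1) · C(5,1) = 1050; total = C(33,4) = 40920.
P = 1050/40920 = 35/1364 ≈ 0.0257.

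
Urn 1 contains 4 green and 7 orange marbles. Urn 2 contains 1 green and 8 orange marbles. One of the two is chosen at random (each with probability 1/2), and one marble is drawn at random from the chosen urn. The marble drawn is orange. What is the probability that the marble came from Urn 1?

P(orange | Urn 1) = 7/11; P(orange | Urn 2) = 8/9.
P(orange) = 1/2·7/11 + 1/2·8/9 = 151/198.
By Bayes' rule, P(Urn 1 | orange) = 7/22 / 151/198 = 63/151 ≈ 0.4172.

63/151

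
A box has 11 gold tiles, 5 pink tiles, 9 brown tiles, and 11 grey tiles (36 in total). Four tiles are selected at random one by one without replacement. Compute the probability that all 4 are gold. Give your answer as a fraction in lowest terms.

2/357

Unordered draws without replacement: count favorable combinations over C(36,4).
Favorable = C(11,4) · C(5,0) · C(9,0) · C(11,0) = 330; total = C(36,4) = 58905.
P = 330/58905 = 2/357 ≈ 0.0056.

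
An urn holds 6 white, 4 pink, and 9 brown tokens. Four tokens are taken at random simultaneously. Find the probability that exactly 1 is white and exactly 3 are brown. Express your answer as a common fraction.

42/323

Unordered draws without replacement: count favorable combinations over C(19,4).
Favorable = C(6,1) · C(4,0) · C(9,3) = 504; total = C(19,4) = 3876.
P = 504/3876 = 42/323 ≈ 0.1300.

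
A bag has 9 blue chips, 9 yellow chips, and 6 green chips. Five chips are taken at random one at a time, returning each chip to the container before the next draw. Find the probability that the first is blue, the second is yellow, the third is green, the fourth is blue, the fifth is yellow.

81/16384

Multiply the conditional probability of each draw in order, with replacement (the composition resets each draw).
P = (9/24) · (9/24) · (6/24) · (9/24) · (9/24) = 81/16384 ≈ 0.0049.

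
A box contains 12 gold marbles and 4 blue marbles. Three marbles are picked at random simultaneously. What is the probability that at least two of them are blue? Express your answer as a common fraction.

19/140

Sum the hypergeometric tail for j = 2,…,3 blue marbles.
Favorable = C(4,2)·C(12,1) + C(4,3)·C(12,0) = 76; total = C(16,3) = 560.
P = 76/560 = 19/140 ≈ 0.1357.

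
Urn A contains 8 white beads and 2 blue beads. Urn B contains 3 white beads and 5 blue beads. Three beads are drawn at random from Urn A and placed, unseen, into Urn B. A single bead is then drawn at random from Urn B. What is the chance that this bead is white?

27/55

Condition on how many of the transferred beads are white (from Urn A: 8 white of 10; then Urn B has 11 total).
  1 white: C(8,1)C(2,2)/C(10,3) = 1/15; then P = 4/11
  2 white: C(8,2)C(2,1)/C(10,3) = 7/15; then P = 5/11
  3 white: C(8,3)C(2,0)/C(10,3) = 7/15; then P = 6/11
P(white from Urn B) = 27/55 ≈ 0.4909.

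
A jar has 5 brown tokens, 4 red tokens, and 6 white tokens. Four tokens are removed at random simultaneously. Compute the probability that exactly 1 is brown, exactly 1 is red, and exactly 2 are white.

Unordered draws without replacement: count favorable combinations over C(15,4).
Favorable = C(5,1) · C(4,1) · C(6,2) = 300; total = C(15,4) = 1365.
P = 300/1365 = 20/91 ≈ 0.2198.

20/91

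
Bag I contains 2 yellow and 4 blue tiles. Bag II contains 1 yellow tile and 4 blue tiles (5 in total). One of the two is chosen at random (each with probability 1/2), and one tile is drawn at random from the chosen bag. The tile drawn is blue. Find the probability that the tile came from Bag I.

P(blue | Bag I) = 2/3; P(blue | Bag II) = 4/5.
P(blue) = 1/2·2/3 + 1/2·4/5 = 11/15.
By Bayes' rule, P(Bag I | blue) = 1/3 / 11/15 = 5/11 ≈ 0.4545.

5/11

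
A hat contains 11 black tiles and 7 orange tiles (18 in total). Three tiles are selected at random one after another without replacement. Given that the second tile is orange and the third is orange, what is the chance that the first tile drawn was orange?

P(first=orange and the second tile is orange and the third is orange) = (7/18)·(6/17)·(5/16) = 35/816.
P(E) = Σ over first color = 77/816 + 35/816 = 7/51.
By Bayes, P(first=orange | E) = 35/816 / 7/51 = 5/16 ≈ 0.3125.

5/16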